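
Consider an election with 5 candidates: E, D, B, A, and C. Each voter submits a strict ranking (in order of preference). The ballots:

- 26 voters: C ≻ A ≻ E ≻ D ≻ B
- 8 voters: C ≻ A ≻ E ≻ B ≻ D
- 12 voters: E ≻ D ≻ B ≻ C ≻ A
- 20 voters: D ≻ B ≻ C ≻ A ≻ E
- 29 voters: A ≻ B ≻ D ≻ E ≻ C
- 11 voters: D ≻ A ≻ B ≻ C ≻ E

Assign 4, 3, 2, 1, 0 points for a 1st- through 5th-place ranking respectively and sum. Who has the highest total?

A

E: 26·2 + 8·2 + 12·4 + 20·0 + 29·1 + 11·0 = 145
D: 26·1 + 8·0 + 12·3 + 20·4 + 29·2 + 11·4 = 244
B: 26·0 + 8·1 + 12·2 + 20·3 + 29·3 + 11·2 = 201
A: 26·3 + 8·3 + 12·0 + 20·1 + 29·4 + 11·3 = 271
C: 26·4 + 8·4 + 12·1 + 20·2 + 29·0 + 11·1 = 199
A has the highest Borda score (271).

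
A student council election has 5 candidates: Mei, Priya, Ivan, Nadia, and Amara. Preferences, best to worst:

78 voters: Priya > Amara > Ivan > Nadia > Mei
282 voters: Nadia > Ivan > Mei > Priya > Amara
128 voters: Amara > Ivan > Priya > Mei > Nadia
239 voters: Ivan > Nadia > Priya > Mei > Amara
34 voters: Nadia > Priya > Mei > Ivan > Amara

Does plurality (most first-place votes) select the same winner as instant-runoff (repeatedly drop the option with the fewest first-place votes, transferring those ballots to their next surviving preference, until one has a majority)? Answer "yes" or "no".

no

Plurality — first-place votes: Mei 0, Priya 78, Ivan 239, Nadia 316, Amara 128. Winner: Nadia.
Instant-runoff — R1 Mei 0, Priya 78, Ivan 239, Nadia 316, Amara 128 (Mei out); R2 Priya 78, Ivan 239, Nadia 316, Amara 128 (Priya out); R3 Ivan 239, Nadia 316, Amara 206 (Amara out); R4 Ivan 445, Nadia 316 (Ivan winner). Winner: Ivan.
The two methods disagree.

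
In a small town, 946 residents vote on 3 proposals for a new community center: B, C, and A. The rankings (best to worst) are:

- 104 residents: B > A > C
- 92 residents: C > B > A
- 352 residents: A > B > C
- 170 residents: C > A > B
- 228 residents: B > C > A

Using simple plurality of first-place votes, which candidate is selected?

A

First-place votes: B 332, C 262, A 352.
A has the most first-place votes.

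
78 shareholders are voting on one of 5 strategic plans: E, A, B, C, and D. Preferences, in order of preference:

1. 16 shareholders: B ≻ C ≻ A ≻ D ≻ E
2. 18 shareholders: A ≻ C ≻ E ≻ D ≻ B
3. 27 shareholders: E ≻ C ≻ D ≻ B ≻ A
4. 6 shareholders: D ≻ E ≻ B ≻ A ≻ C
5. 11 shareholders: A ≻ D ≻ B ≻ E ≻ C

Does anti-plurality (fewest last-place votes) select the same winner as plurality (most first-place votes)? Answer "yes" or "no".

Anti-plurality — last-place votes: E 16, A 27, B 18, C 17, D 0. Winner: D.
Plurality — first-place votes: E 27, A 29, B 16, C 0, D 6. Winner: A.
The two methods disagree.

no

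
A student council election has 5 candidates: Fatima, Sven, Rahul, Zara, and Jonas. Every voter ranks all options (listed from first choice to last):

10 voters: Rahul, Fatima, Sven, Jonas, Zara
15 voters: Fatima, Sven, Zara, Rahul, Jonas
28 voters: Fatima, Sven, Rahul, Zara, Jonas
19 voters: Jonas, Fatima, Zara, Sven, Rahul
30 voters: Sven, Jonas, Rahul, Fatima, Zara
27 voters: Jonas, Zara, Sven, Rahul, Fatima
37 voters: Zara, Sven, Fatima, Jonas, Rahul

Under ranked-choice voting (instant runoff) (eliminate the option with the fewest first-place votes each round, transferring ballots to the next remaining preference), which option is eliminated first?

Round 1: Fatima 43, Sven 30, Rahul 10, Zara 37, Jonas 46. Eliminate Rahul.

Rahul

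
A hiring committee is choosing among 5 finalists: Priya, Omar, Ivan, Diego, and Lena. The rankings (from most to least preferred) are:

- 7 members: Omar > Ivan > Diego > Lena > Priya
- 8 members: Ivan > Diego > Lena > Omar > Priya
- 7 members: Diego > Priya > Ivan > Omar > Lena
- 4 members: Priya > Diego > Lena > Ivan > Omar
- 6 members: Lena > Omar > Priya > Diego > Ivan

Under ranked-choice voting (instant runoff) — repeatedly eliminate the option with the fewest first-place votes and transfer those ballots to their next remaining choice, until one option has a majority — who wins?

Diego

Round 1: Priya 4, Omar 7, Ivan 8, Diego 7, Lena 6. Eliminate Priya.
Round 2: Omar 7, Ivan 8, Diego 11, Lena 6. Eliminate Lena.
Round 3: Omar 13, Ivan 8, Diego 11. Eliminate Ivan.
Round 4: Omar 13, Diego 19. Diego has a majority.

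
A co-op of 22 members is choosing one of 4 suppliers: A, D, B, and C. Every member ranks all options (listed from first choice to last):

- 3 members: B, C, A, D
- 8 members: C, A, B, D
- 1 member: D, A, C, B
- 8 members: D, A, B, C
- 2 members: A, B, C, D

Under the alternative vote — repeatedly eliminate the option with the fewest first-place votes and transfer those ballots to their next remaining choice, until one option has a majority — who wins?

C

Round 1: A 2, D 9, B 3, C 8. Eliminate A.
Round 2: D 9, B 5, C 8. Eliminate B.
Round 3: D 9, C 13. C has a majority.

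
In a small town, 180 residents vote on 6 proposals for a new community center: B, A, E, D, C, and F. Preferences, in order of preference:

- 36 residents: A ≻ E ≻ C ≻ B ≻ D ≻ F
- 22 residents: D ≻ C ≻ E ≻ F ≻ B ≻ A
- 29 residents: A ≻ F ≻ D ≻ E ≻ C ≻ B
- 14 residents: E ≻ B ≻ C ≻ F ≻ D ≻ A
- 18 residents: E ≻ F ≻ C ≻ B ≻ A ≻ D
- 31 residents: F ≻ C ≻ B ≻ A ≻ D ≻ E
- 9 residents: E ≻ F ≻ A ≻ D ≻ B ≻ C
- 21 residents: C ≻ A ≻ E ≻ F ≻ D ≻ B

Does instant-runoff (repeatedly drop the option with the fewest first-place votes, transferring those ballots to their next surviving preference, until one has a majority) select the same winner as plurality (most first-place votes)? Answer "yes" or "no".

Instant-runoff — R1 B 0, A 65, E 41, D 22, C 21, F 31 (B out); R2 A 65, E 41, D 22, C 21, F 31 (C out); R3 A 86, E 41, D 22, F 31 (D out); R4 A 86, E 63, F 31 (F out); R5 A 117, E 63 (A winner). Winner: A.
Plurality — first-place votes: B 0, A 65, E 41, D 22, C 21, F 31. Winner: A.
The two methods agree.

yes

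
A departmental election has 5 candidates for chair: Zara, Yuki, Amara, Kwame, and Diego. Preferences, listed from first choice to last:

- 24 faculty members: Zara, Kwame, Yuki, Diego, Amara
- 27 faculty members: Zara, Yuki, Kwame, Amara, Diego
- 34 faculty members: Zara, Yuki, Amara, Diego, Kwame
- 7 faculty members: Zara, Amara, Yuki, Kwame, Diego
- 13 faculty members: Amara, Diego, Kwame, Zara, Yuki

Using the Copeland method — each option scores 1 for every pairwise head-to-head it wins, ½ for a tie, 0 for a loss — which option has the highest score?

Zara: beats Yuki, Amara, Kwame, and Diego → score 4.
Yuki: beats Amara, Kwame, and Diego; loses to Zara → score 3.
Amara: beats Kwame and Diego; loses to Zara and Yuki → score 2.
Kwame: beats Diego; loses to Zara, Yuki, and Amara → score 1.
Diego: loses to Zara, Yuki, Amara, and Kwame → score 0.
Zara has the best pairwise record.

Zara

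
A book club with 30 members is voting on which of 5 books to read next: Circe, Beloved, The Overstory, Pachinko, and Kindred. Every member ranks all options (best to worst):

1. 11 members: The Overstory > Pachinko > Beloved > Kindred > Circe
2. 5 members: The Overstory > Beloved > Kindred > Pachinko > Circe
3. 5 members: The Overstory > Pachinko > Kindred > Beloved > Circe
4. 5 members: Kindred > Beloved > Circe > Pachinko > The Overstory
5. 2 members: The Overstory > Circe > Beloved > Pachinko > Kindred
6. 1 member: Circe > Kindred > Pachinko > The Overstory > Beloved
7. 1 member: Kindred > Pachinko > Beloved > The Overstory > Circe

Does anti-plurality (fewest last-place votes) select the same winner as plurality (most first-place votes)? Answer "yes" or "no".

Anti-plurality — last-place votes: Circe 22, Beloved 1, The Overstory 5, Pachinko 0, Kindred 2. Winner: Pachinko.
Plurality — first-place votes: Circe 1, Beloved 0, The Overstory 23, Pachinko 0, Kindred 6. Winner: The Overstory.
The two methods disagree.

no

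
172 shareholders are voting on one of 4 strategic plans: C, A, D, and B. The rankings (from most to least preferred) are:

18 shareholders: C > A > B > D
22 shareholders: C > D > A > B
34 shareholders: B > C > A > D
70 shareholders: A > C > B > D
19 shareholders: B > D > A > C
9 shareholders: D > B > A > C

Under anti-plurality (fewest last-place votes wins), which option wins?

Last-place votes: C 28, A 0, D 122, B 22.
A is ranked last by the fewest voters, so A wins.

A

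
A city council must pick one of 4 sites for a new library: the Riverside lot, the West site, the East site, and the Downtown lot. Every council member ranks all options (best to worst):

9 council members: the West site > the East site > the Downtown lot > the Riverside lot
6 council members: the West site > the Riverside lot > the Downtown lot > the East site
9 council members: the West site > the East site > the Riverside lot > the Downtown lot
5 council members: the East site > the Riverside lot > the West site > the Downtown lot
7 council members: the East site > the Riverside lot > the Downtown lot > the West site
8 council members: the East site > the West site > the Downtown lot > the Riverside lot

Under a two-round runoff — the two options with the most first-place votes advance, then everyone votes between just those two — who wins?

the West site

Round 1 first-place votes: the Riverside lot 0, the West site 24, the East site 20, the Downtown lot 0.
the West site and the East site advance.
Runoff: the West site is preferred to the East site by 24 voters; the East site by 20.
the West site wins the runoff.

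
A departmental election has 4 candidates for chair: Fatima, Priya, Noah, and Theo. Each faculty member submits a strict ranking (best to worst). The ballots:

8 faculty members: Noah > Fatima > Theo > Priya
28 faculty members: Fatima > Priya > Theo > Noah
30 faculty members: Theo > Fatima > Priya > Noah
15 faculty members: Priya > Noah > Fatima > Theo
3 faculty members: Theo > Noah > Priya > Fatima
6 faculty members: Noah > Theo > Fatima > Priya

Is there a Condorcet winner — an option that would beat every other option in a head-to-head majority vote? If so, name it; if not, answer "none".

Fatima vs Priya: 72–18 for Fatima.
Fatima vs Noah: 58–32 for Fatima.
Fatima vs Theo: 51–39 for Fatima.
Fatima beats every other option head-to-head.

Fatima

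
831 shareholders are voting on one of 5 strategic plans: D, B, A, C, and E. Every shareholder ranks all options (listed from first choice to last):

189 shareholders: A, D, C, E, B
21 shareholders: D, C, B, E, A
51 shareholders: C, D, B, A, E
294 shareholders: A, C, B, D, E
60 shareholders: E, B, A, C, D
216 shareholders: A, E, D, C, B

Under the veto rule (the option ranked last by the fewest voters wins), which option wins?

Last-place votes: D 60, B 405, A 21, C 0, E 345.
C is ranked last by the fewest voters, so C wins.

C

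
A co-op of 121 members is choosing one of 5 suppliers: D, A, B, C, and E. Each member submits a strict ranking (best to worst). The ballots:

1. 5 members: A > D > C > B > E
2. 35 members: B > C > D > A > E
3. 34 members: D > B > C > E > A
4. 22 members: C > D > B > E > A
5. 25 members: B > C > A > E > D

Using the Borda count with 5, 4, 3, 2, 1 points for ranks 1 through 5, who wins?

B

D: 5·4 + 35·3 + 34·5 + 22·4 + 25·1 = 408
A: 5·5 + 35·2 + 34·1 + 22·1 + 25·3 = 226
B: 5·2 + 35·5 + 34·4 + 22·3 + 25·5 = 512
C: 5·3 + 35·4 + 34·3 + 22·5 + 25·4 = 467
E: 5·1 + 35·1 + 34·2 + 22·2 + 25·2 = 202
B has the highest Borda score (512).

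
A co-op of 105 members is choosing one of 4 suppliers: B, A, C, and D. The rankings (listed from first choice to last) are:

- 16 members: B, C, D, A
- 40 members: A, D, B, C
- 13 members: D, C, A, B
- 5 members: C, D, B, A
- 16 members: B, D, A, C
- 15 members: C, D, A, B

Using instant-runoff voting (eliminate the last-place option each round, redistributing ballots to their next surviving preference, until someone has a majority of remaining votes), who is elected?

Round 1: B 32, A 40, C 20, D 13. Eliminate D.
Round 2: B 32, A 40, C 33. Eliminate B.
Round 3: A 56, C 49. A has a majority.

A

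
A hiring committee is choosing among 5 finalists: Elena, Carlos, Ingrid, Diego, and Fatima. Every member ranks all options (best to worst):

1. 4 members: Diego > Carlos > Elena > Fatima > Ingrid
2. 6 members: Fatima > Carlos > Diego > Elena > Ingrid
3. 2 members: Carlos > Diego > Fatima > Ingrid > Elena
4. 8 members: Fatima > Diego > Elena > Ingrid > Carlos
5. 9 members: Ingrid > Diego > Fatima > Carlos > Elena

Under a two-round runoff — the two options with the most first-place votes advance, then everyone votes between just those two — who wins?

Fatima

Round 1 first-place votes: Elena 0, Carlos 2, Ingrid 9, Diego 4, Fatima 14.
Fatima and Ingrid advance.
Runoff: Fatima is preferred to Ingrid by 20 voters; Ingrid by 9.
Fatima wins the runoff.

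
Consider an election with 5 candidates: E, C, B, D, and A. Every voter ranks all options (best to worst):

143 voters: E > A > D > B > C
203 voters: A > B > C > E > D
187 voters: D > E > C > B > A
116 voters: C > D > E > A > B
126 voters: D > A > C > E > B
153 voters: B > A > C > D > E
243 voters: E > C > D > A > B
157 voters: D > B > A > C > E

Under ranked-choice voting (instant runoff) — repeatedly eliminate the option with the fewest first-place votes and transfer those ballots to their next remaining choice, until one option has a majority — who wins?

D

Round 1: E 386, C 116, B 153, D 470, A 203. Eliminate C.
Round 2: E 386, B 153, D 586, A 203. Eliminate B.
Round 3: E 386, D 586, A 356. Eliminate A.
Round 4: E 589, D 739. D has a majority.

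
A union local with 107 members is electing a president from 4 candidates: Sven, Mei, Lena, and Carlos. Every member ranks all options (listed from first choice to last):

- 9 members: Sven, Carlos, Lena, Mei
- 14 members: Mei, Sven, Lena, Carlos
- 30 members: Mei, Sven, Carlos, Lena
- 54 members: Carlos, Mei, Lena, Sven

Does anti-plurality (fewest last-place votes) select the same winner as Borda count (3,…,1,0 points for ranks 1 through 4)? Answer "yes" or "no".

Anti-plurality — last-place votes: Sven 54, Mei 9, Lena 30, Carlos 14. Winner: Mei.
Borda — scores: Sven 115, Mei 240, Lena 77, Carlos 210. Winner: Mei.
The two methods agree.

yes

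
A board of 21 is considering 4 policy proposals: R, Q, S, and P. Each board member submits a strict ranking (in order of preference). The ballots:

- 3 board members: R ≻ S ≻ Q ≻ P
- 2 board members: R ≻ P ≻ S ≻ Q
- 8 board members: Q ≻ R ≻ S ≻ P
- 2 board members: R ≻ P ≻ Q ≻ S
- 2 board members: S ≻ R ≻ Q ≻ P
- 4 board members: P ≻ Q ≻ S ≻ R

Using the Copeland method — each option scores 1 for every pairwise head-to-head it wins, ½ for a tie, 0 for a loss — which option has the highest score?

Q

R: beats S and P; loses to Q → score 2.
Q: beats R, S, and P → score 3.
S: beats P; loses to R and Q → score 1.
P: loses to R, Q, and S → score 0.
Q has the best pairwise record.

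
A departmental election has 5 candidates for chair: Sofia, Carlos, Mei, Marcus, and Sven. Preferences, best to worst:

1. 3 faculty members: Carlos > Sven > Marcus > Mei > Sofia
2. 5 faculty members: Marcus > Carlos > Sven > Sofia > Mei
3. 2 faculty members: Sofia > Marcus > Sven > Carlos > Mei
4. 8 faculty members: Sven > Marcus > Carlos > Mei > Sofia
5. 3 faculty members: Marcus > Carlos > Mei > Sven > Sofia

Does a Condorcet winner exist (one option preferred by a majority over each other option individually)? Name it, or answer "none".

none

Checking pairwise contests:
Carlos beats Sofia 19–2.
Marcus beats Carlos 18–3.
Carlos beats Mei 21–0.
Sven beats Marcus 11–10.
Carlos beats Sven 11–10.
Every option loses at least one head-to-head, so there is no Condorcet winner.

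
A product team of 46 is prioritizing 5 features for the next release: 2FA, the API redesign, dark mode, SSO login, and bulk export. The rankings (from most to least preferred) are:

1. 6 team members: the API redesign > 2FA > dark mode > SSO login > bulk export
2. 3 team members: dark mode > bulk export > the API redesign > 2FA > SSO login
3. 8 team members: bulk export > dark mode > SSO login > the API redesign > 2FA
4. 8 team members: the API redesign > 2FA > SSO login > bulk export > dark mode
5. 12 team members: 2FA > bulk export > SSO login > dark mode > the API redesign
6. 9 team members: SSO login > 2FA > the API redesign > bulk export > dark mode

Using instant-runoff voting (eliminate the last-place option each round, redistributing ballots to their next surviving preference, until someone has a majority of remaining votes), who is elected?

the API redesign

Round 1: 2FA 12, the API redesign 14, dark mode 3, SSO login 9, bulk export 8. Eliminate dark mode.
Round 2: 2FA 12, the API redesign 14, SSO login 9, bulk export 11. Eliminate SSO login.
Round 3: 2FA 21, the API redesign 14, bulk export 11. Eliminate bulk export.
Round 4: 2FA 21, the API redesign 25. The API redesign has a majority.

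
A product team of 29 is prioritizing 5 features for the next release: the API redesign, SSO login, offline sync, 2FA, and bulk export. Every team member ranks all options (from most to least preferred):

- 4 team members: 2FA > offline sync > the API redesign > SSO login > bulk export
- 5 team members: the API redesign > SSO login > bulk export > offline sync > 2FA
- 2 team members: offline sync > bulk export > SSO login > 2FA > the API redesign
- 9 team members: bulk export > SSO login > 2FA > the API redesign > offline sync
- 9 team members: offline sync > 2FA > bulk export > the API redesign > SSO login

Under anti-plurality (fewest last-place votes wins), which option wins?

Last-place votes: the API redesign 2, SSO login 9, offline sync 9, 2FA 5, bulk export 4.
the API redesign is ranked last by the fewest voters, so the API redesign wins.

the API redesign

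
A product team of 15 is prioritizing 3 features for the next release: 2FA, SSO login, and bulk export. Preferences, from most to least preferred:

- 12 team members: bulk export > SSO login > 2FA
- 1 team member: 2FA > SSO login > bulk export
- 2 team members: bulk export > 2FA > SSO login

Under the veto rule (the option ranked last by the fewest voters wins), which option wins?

bulk export

Last-place votes: 2FA 12, SSO login 2, bulk export 1.
bulk export is ranked last by the fewest voters, so bulk export wins.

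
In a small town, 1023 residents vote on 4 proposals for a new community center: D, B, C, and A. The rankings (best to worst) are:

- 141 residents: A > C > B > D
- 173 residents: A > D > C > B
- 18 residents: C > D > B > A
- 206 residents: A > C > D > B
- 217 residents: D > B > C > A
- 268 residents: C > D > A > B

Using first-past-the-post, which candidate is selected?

First-place votes: D 217, B 0, C 286, A 520.
A has the most first-place votes.

A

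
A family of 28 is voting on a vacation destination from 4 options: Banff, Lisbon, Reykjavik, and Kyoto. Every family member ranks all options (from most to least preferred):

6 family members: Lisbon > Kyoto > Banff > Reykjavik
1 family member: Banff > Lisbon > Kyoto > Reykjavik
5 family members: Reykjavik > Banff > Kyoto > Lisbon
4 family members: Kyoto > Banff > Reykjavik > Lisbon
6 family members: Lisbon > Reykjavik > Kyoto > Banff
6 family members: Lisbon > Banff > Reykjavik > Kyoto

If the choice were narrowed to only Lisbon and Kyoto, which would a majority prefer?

Lisbon

Voters preferring Lisbon to Kyoto: 19; preferring Kyoto to Lisbon: 9.
Lisbon wins the head-to-head.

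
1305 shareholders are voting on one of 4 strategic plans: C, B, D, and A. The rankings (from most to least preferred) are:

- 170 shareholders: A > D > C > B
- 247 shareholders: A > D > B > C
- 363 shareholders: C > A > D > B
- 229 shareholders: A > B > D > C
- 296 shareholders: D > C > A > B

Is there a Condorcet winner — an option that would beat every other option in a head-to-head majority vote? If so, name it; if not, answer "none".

Checking pairwise contests:
D beats C 942–363.
C beats B 829–476.
A beats D 1009–296.
C beats A 659–646.
Every option loses at least one head-to-head, so there is no Condorcet winner.

none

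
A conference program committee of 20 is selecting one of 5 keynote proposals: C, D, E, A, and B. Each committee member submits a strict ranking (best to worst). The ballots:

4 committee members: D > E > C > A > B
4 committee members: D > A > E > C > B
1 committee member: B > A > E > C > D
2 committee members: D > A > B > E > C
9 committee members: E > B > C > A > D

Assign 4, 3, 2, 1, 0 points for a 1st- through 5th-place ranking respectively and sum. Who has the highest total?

C: 4·2 + 4·1 + 1·1 + 2·0 + 9·2 = 31
D: 4·4 + 4·4 + 1·0 + 2·4 + 9·0 = 40
E: 4·3 + 4·2 + 1·2 + 2·1 + 9·4 = 60
A: 4·1 + 4·3 + 1·3 + 2·3 + 9·1 = 34
B: 4·0 + 4·0 + 1·4 + 2·2 + 9·3 = 35
E has the highest Borda score (60).

E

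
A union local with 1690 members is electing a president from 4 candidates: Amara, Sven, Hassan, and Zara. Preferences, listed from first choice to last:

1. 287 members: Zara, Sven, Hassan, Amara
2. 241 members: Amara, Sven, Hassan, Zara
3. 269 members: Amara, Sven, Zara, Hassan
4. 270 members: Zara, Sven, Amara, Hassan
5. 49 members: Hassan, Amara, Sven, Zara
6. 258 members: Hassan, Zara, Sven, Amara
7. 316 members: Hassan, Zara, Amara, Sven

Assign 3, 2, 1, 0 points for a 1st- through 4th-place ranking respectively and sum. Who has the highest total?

Amara: 287·0 + 241·3 + 269·3 + 270·1 + 49·2 + 258·0 + 316·1 = 2214
Sven: 287·2 + 241·2 + 269·2 + 270·2 + 49·1 + 258·1 + 316·0 = 2441
Hassan: 287·1 + 241·1 + 269·0 + 270·0 + 49·3 + 258·3 + 316·3 = 2397
Zara: 287·3 + 241·0 + 269·1 + 270·3 + 49·0 + 258·2 + 316·2 = 3088
Zara has the highest Borda score (3088).

Zara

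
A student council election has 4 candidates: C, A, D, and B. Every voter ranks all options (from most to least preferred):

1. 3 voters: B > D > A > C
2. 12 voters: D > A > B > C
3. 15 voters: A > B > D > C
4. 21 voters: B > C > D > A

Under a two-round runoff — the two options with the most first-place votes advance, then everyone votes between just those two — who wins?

Round 1 first-place votes: C 0, A 15, D 12, B 24.
B and A advance.
Runoff: B is preferred to A by 24 voters; A by 27.
A wins the runoff.

A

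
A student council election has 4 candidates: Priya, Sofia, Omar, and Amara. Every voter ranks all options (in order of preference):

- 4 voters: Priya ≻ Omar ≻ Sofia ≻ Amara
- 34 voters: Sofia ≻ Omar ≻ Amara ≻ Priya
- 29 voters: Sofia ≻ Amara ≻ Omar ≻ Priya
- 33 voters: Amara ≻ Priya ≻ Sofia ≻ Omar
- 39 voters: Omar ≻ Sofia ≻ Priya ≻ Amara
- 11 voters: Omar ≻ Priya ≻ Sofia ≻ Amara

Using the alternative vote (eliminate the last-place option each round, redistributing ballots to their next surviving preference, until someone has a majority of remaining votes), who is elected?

Sofia

Round 1: Priya 4, Sofia 63, Omar 50, Amara 33. Eliminate Priya.
Round 2: Sofia 63, Omar 54, Amara 33. Eliminate Amara.
Round 3: Sofia 96, Omar 54. Sofia has a majority.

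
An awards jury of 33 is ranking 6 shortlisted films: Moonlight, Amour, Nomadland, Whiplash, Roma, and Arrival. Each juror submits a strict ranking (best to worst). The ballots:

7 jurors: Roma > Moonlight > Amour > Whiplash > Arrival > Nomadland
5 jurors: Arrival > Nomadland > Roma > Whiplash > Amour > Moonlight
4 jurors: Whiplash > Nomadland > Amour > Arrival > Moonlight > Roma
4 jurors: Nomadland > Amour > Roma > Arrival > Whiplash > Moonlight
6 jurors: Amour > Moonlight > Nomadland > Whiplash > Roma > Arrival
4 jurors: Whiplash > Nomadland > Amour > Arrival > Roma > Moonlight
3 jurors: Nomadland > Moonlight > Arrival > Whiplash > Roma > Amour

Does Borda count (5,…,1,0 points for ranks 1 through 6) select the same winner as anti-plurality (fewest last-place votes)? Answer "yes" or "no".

no

Borda — scores: Moonlight 68, Amour 96, Nomadland 105, Whiplash 86, Roma 75, Arrival 65. Winner: Nomadland.
Anti-plurality — last-place votes: Moonlight 13, Amour 3, Nomadland 7, Whiplash 0, Roma 4, Arrival 6. Winner: Whiplash.
The two methods disagree.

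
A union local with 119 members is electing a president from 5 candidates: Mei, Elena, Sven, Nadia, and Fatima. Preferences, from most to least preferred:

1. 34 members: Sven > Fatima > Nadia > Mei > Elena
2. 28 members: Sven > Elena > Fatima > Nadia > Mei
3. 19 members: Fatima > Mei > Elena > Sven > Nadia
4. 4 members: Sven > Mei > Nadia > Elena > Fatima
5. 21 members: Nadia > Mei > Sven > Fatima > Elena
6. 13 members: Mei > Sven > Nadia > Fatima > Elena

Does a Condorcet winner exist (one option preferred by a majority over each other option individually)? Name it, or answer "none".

Sven

Sven vs Mei: 66–53 for Sven.
Sven vs Elena: 100–19 for Sven.
Sven vs Nadia: 98–21 for Sven.
Sven vs Fatima: 100–19 for Sven.
Sven beats every other option head-to-head.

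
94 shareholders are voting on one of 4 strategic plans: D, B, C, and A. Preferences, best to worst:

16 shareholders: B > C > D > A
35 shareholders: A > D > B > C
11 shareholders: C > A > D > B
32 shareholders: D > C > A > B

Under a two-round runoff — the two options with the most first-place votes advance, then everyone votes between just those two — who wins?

Round 1 first-place votes: D 32, B 16, C 11, A 35.
A and D advance.
Runoff: A is preferred to D by 46 voters; D by 48.
D wins the runoff.

D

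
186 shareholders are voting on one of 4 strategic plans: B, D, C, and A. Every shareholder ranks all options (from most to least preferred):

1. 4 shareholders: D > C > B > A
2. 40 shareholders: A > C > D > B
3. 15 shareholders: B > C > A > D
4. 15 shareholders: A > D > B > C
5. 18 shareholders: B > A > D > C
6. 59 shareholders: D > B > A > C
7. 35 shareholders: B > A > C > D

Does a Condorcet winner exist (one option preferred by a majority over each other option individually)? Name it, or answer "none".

none

Checking pairwise contests:
D beats B 118–68.
A beats D 123–63.
B beats C 142–44.
B beats A 131–55.
Every option loses at least one head-to-head, so there is no Condorcet winner.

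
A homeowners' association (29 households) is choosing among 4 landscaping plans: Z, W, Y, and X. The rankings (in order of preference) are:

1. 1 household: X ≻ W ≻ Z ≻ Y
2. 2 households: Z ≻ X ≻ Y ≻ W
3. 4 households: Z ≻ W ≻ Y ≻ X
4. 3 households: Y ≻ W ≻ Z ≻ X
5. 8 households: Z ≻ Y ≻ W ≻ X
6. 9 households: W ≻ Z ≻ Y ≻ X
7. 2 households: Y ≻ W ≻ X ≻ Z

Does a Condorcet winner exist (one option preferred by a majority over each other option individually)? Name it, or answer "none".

none

Checking pairwise contests:
W beats Z 15–14.
Y beats W 15–14.
Z beats Y 24–5.
Z beats X 26–3.
Every option loses at least one head-to-head, so there is no Condorcet winner.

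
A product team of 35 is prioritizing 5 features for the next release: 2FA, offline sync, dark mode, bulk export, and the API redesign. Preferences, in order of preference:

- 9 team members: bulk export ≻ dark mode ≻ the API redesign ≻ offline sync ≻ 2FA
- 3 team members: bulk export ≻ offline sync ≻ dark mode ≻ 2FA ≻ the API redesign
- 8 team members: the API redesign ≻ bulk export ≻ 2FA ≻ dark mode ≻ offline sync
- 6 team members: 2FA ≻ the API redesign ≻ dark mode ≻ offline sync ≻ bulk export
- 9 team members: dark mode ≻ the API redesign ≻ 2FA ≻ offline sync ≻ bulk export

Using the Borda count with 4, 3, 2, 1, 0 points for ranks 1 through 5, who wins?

the API redesign

2FA: 9·0 + 3·1 + 8·2 + 6·4 + 9·2 = 61
offline sync: 9·1 + 3·3 + 8·0 + 6·1 + 9·1 = 33
dark mode: 9·3 + 3·2 + 8·1 + 6·2 + 9·4 = 89
bulk export: 9·4 + 3·4 + 8·3 + 6·0 + 9·0 = 72
the API redesign: 9·2 + 3·0 + 8·4 + 6·3 + 9·3 = 95
the API redesign has the highest Borda score (95).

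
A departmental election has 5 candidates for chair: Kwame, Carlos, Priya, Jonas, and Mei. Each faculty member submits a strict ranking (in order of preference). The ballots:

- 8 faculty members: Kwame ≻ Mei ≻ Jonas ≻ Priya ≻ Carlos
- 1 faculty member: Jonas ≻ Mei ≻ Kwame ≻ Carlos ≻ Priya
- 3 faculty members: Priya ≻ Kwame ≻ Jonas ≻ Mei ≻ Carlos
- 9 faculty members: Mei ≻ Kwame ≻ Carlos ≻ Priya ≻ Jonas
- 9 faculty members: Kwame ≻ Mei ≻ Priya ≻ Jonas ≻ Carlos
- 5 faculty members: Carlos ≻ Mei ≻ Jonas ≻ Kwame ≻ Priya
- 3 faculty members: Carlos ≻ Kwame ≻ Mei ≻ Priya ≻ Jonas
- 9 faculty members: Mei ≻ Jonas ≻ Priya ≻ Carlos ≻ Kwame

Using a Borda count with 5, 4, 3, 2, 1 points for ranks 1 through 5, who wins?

Mei

Kwame: 8·5 + 1·3 + 3·4 + 9·4 + 9·5 + 5·2 + 3·4 + 9·1 = 167
Carlos: 8·1 + 1·2 + 3·1 + 9·3 + 9·1 + 5·5 + 3·5 + 9·2 = 107
Priya: 8·2 + 1·1 + 3·5 + 9·2 + 9·3 + 5·1 + 3·2 + 9·3 = 115
Jonas: 8·3 + 1·5 + 3·3 + 9·1 + 9·2 + 5·3 + 3·1 + 9·4 = 119
Mei: 8·4 + 1·4 + 3·2 + 9·5 + 9·4 + 5·4 + 3·3 + 9·5 = 197
Mei has the highest Borda score (197).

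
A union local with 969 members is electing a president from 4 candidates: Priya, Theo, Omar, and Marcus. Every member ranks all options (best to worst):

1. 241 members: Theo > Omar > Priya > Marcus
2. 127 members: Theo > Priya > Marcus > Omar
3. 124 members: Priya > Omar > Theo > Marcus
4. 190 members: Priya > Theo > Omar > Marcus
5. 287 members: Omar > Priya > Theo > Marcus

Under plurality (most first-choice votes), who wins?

First-place votes: Priya 314, Theo 368, Omar 287, Marcus 0.
Theo has the most first-place votes.

Theo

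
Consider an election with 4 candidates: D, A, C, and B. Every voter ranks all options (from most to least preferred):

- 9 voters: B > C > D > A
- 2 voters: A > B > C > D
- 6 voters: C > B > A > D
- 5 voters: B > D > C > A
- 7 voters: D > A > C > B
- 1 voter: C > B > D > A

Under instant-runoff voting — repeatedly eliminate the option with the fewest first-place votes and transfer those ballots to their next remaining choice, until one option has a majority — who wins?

Round 1: D 7, A 2, C 7, B 14. Eliminate A.
Round 2: D 7, C 7, B 16. B has a majority.

B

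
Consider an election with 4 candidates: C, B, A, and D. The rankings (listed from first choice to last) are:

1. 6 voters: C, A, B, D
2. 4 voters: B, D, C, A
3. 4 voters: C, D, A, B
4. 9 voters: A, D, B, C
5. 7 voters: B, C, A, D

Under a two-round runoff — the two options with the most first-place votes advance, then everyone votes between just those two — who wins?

B

Round 1 first-place votes: C 10, B 11, A 9, D 0.
B and C advance.
Runoff: B is preferred to C by 20 voters; C by 10.
B wins the runoff.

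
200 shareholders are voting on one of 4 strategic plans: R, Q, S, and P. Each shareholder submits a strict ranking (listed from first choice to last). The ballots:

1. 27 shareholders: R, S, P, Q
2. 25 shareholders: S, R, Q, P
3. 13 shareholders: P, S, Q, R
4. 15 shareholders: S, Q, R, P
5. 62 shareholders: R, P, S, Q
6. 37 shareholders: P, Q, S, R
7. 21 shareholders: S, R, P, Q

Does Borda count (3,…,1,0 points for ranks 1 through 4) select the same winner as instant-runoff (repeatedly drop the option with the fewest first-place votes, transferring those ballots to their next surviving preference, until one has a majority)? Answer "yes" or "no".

no

Borda — scores: R 374, Q 142, S 362, P 322. Winner: R.
Instant-runoff — R1 R 89, Q 0, S 61, P 50 (Q out); R2 R 89, S 61, P 50 (P out); R3 R 89, S 111 (S winner). Winner: S.
The two methods disagree.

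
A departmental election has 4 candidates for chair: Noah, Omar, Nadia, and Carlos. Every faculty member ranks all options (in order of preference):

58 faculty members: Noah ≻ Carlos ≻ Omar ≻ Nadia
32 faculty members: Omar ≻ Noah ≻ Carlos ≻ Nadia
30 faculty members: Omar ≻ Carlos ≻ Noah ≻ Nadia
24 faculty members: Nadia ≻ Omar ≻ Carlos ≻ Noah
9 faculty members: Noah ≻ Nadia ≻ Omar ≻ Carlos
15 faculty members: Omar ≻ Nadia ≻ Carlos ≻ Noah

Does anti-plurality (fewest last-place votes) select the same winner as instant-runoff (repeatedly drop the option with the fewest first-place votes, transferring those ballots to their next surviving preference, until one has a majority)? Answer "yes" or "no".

yes

Anti-plurality — last-place votes: Noah 39, Omar 0, Nadia 120, Carlos 9. Winner: Omar.
Instant-runoff — R1 Noah 67, Omar 77, Nadia 24, Carlos 0 (Carlos out); R2 Noah 67, Omar 77, Nadia 24 (Nadia out); R3 Noah 67, Omar 101 (Omar winner). Winner: Omar.
The two methods agree.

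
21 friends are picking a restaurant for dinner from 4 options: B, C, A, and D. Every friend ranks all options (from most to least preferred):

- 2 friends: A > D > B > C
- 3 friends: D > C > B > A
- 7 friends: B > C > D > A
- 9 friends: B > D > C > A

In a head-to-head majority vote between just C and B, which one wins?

Voters preferring C to B: 3; preferring B to C: 18.
B wins the head-to-head.

B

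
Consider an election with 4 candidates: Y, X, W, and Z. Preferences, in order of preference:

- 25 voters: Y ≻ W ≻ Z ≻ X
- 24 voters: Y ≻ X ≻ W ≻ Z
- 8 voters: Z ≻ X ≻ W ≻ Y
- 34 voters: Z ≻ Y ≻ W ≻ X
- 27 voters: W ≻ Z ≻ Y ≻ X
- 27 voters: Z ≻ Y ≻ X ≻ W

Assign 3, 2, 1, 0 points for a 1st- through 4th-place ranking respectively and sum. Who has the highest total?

Y: 25·3 + 24·3 + 8·0 + 34·2 + 27·1 + 27·2 = 296
X: 25·0 + 24·2 + 8·2 + 34·0 + 27·0 + 27·1 = 91
W: 25·2 + 24·1 + 8·1 + 34·1 + 27·3 + 27·0 = 197
Z: 25·1 + 24·0 + 8·3 + 34·3 + 27·2 + 27·3 = 286
Y has the highest Borda score (296).

Y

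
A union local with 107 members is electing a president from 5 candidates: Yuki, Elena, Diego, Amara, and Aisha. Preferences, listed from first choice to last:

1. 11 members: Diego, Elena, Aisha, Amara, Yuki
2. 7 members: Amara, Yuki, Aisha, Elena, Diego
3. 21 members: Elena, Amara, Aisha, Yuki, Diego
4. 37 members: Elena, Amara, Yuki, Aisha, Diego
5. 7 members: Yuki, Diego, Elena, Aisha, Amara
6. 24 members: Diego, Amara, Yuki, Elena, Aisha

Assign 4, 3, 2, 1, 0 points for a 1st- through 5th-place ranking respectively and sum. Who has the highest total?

Yuki: 11·0 + 7·3 + 21·1 + 37·2 + 7·4 + 24·2 = 192
Elena: 11·3 + 7·1 + 21·4 + 37·4 + 7·2 + 24·1 = 310
Diego: 11·4 + 7·0 + 21·0 + 37·0 + 7·3 + 24·4 = 161
Amara: 11·1 + 7·4 + 21·3 + 37·3 + 7·0 + 24·3 = 285
Aisha: 11·2 + 7·2 + 21·2 + 37·1 + 7·1 + 24·0 = 122
Elena has the highest Borda score (310).

Elena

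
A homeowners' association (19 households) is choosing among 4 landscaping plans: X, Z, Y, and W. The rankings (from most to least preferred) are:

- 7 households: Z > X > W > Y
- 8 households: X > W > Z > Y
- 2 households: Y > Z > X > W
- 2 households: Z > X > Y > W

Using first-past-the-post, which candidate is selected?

First-place votes: X 8, Z 9, Y 2, W 0.
Z has the most first-place votes.

Z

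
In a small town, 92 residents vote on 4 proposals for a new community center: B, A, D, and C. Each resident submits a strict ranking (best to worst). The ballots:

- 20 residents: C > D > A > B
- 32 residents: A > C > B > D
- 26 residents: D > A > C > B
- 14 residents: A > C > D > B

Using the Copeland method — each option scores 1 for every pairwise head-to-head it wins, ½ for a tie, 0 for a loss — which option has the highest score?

A

B: loses to A, D, and C → score 0.
A: beats B and C; ties D → score 2.5.
D: beats B; ties A; loses to C → score 1.5.
C: beats B and D; loses to A → score 2.
A has the best pairwise record.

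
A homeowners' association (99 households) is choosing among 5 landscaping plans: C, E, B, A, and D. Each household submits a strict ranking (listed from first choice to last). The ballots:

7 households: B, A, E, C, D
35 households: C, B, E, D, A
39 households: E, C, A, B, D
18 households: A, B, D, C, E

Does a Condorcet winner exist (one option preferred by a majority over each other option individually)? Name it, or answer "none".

C

C vs E: 53–46 for C.
C vs B: 74–25 for C.
C vs A: 74–25 for C.
C vs D: 81–18 for C.
C beats every other option head-to-head.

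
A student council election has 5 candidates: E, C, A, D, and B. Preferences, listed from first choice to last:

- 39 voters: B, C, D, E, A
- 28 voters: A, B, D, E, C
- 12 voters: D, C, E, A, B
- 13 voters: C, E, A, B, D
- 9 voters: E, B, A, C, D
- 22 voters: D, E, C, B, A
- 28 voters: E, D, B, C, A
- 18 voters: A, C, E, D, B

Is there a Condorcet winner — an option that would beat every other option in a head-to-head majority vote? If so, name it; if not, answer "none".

none

Checking pairwise contests:
D beats E 101–68.
E beats C 87–82.
E beats A 123–46.
B beats D 89–80.
E beats B 102–67.
Every option loses at least one head-to-head, so there is no Condorcet winner.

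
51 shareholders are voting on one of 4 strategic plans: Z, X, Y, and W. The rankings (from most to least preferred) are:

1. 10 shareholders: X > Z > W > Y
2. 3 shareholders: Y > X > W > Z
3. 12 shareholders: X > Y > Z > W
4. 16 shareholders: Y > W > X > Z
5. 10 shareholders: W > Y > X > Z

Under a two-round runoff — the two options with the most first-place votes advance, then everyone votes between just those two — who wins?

Y

Round 1 first-place votes: Z 0, X 22, Y 19, W 10.
X and Y advance.
Runoff: X is preferred to Y by 22 voters; Y by 29.
Y wins the runoff.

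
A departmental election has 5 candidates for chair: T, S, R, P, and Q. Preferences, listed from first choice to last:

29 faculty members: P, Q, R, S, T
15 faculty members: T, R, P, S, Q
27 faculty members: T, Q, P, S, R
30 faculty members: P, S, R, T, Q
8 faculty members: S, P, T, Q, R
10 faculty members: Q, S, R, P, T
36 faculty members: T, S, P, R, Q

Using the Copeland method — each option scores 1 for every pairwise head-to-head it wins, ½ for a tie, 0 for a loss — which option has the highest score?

T

T: beats S, R, P, and Q → score 4.
S: beats R and Q; loses to T and P → score 2.
R: beats Q; loses to T, S, and P → score 1.
P: beats S, R, and Q; loses to T → score 3.
Q: loses to T, S, R, and P → score 0.
T has the best pairwise record.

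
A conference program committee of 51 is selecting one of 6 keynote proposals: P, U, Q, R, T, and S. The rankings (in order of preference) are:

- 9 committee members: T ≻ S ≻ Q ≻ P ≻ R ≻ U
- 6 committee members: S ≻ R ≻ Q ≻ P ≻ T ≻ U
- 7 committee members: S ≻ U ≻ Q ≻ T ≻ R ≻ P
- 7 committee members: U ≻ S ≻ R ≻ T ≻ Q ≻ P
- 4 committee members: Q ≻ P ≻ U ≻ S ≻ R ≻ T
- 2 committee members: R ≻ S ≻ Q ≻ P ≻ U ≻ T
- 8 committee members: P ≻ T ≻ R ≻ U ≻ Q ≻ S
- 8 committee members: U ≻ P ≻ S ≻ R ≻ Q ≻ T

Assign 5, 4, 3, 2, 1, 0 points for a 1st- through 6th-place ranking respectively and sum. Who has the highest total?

S

P: 9·2 + 6·2 + 7·0 + 7·0 + 4·4 + 2·2 + 8·5 + 8·4 = 122
U: 9·0 + 6·0 + 7·4 + 7·5 + 4·3 + 2·1 + 8·2 + 8·5 = 133
Q: 9·3 + 6·3 + 7·3 + 7·1 + 4·5 + 2·3 + 8·1 + 8·1 = 115
R: 9·1 + 6·4 + 7·1 + 7·3 + 4·1 + 2·5 + 8·3 + 8·2 = 115
T: 9·5 + 6·1 + 7·2 + 7·2 + 4·0 + 2·0 + 8·4 + 8·0 = 111
S: 9·4 + 6·5 + 7·5 + 7·4 + 4·2 + 2·4 + 8·0 + 8·3 = 169
S has the highest Borda score (169).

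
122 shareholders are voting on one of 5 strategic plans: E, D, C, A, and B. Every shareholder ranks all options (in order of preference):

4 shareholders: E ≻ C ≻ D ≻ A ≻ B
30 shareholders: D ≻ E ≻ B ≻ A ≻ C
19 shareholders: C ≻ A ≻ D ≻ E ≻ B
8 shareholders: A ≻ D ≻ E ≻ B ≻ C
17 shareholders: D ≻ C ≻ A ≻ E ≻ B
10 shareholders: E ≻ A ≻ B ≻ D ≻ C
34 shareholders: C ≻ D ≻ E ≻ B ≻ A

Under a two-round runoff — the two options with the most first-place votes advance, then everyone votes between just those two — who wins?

Round 1 first-place votes: E 14, D 47, C 53, A 8, B 0.
C and D advance.
Runoff: C is preferred to D by 57 voters; D by 65.
D wins the runoff.

D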